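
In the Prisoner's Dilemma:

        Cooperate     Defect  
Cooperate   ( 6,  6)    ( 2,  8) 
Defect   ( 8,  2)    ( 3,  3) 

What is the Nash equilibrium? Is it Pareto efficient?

(Defect, Defect) is NE; not Pareto efficient

Work:
Defect dominates Cooperate for both players:
If P2 cooperates: Defect (8) > Cooperate (6)
If P2 defects: Defect (3) > Cooperate (2)
NE: (Defect, Defect) with payoff (3, 3)
But (Cooperate, Cooperate) = (6, 6) Pareto dominates (3, 3)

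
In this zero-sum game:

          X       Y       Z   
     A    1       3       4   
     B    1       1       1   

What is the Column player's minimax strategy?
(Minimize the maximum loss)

Column should play X, value = 1

Work:
Column player minimizes Row's maximum payoff:
Column X: max payoff to Row = 1
Column Y: max payoff to Row = 3
Column Z: max payoff to Row = 4
Minimum is 1, achieved by column X.
Minimax strategy: X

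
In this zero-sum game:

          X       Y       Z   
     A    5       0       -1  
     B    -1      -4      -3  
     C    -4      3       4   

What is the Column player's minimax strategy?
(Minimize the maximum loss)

Column should play Y, value = 3

Work:
Column player minimizes Row's maximum payoff:
Column X: max payoff to Row = 5
Column Y: max payoff to Row = 3
Column Z: max payoff to Row = 4
Minimum is 3, achieved by column Y.
Minimax strategy: Y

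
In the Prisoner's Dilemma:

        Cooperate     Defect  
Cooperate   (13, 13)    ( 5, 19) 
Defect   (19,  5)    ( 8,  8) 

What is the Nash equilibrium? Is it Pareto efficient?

(Defect, Defect) is NE; not Pareto efficient

Work:
Defect dominates Cooperate for both players:
If P2 cooperates: Defect (19) > Cooperate (13)
If P2 defects: Defect (8) > Cooperate (5)
NE: (Defect, Defect) with payoff (8, 8)
But (Cooperate, Cooperate) = (13, 13) Pareto dominates (8, 8)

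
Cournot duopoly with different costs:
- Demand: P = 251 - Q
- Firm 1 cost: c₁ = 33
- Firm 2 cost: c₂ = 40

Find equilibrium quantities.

q₁* = 75.0, q₂* = 68.0

Work:
Reaction: q₁ = (251 - 33 - q₂)/2
Reaction: q₂ = (251 - 40 - q₁)/2
Solve simultaneously:
q₁* = (251 - 2×33 + 40)/3 = 75.0
q₂* = (251 - 2×40 + 33)/3 = 68.0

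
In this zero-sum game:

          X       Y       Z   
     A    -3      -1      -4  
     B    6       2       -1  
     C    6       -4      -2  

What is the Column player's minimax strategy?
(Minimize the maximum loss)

Column should play Z, value = -1

Work:
Column player minimizes Row's maximum payoff:
Column X: max payoff to Row = 6
Column Y: max payoff to Row = 2
Column Z: max payoff to Row = -1
Minimum is -1, achieved by column Z.
Minimax strategy: Z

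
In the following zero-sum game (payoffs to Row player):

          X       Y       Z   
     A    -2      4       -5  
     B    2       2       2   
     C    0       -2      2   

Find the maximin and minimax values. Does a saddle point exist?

Maximin = 2, Minimax = 2, Saddle: True

Work:
Row minimums: [-5, 2, -2] → maximin = 2
Column maximums: [2, 4, 2] → minimax = 2
Saddle point exists! Game value = 2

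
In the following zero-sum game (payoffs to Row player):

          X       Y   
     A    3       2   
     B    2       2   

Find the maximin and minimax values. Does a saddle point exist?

Maximin = 2, Minimax = 2, Saddle: True

Work:
Row minimums: [2, 2] → maximin = 2
Column maximums: [3, 2] → minimax = 2
Saddle point exists! Game value = 2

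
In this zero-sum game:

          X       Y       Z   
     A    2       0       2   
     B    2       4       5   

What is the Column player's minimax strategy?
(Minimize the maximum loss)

Column should play X, value = 2

Work:
Column player minimizes Row's maximum payoff:
Column X: max payoff to Row = 2
Column Y: max payoff to Row = 4
Column Z: max payoff to Row = 5
Minimum is 2, achieved by column X.
Minimax strategy: X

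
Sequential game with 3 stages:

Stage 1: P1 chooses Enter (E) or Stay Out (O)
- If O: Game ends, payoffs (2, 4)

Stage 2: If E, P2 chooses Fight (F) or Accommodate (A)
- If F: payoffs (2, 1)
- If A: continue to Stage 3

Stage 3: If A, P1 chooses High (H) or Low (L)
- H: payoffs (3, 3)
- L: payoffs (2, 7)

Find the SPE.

SPE: (E, A, H); Outcome (3, 3)

Work:
Stage 3: P1 chooses H (3 vs 2)
Stage 2: P2: F->1, A->3 (anticipating H). Choose A
Stage 1: P1: O->2, E->3 (anticipating A, H). Choose E
SPE path: E -> A -> H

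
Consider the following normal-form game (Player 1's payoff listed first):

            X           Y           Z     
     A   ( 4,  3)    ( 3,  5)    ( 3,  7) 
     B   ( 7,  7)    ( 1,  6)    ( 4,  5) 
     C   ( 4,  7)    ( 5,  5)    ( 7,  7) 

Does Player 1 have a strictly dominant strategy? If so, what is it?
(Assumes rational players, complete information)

No strictly dominant strategy exists for Player 1

Work:
A strategy strictly dominates another if it gives a strictly higher payoff against every opponent action. Compare each pair of P1's strategies column-by-column:
  A vs B: [4 vs 7, 3 vs 1, 3 vs 4] → A does not strictly dominate B (column X: 4 ≤ 7)
  A vs C: [4 vs 4, 3 vs 5, 3 vs 7] → A does not strictly dominate C (column X: 4 ≤ 4)
  B vs A: [7 vs 4, 1 vs 3, 4 vs 3] → B does not strictly dominate A (column Y: 1 ≤ 3)
  B vs C: [7 vs 4, 1 vs 5, 4 vs 7] → B does not strictly dominate C (column Y: 1 ≤ 5)
  C vs A: [4 vs 4, 5 vs 3, 7 vs 3] → C does not strictly dominate A (column X: 4 ≤ 4)
  C vs B: [4 vs 7, 5 vs 1, 7 vs 4] → C does not strictly dominate B (column X: 4 ≤ 7)
No single strategy strictly dominates all others → no strictly dominant strategy.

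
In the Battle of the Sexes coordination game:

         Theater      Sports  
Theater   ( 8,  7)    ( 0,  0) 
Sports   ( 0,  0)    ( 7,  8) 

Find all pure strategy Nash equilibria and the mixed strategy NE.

Pure NE: (Theater, Theater) and (Sports, Sports); Mixed NE: p = 0.5333, q = 0.4667

Work:
Check pure NE:
(Theater, Theater): (8, 7) - no unilateral deviation beneficial
(Sports, Sports): (7, 8) - no unilateral deviation beneficial
Mixed NE: P1 plays Theater with p = 0.5333, P2 plays Theater with q = 0.4667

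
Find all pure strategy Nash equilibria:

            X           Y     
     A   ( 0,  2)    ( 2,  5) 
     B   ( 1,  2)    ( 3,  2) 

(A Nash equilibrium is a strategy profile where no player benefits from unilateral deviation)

Nash equilibrium: (B, X), (B, Y)

Work:
Best responses:
  P1 vs X: payoffs [0, 1] → best response B (payoff 1)
  P1 vs Y: payoffs [2, 3] → best response B (payoff 3)
  P2 vs A: payoffs [2, 5] → best response Y (payoff 5)
  P2 vs B: payoffs [2, 2] → best response X/Y (payoff 2)
Mutual best responses: (B,X), (B,Y) → Nash equilibria.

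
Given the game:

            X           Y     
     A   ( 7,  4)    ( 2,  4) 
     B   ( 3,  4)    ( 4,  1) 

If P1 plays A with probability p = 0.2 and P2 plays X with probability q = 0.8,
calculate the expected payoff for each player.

E[P1] = 3.76, E[P2] = 3.52

Work:
E[P1] = p·q·π₁(A,X) + p·(1-q)·π₁(A,Y) + (1-p)·q·π₁(B,X) + (1-p)·(1-q)·π₁(B,Y)
= 0.2·0.8·7 + 0.2·0.2·2 + 0.8·0.8·3 + 0.8·0.2·4
= 3.76

E[P2] = 3.52 (similar calculation)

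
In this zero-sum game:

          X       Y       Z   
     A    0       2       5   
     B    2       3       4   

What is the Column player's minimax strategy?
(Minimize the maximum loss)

Column should play X, value = 2

Work:
Column player minimizes Row's maximum payoff:
Column X: max payoff to Row = 2
Column Y: max payoff to Row = 3
Column Z: max payoff to Row = 5
Minimum is 2, achieved by column X.
Minimax strategy: X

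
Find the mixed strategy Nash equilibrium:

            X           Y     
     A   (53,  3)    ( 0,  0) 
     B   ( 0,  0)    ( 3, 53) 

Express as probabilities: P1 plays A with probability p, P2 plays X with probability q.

p = 0.9464, q = 0.0536

Work:
Find probabilities that make opponent indifferent:
P2 chooses q to make P1 indifferent between A and B
P1 chooses p to make P2 indifferent between X and Y
Mixed NE: P1 plays (A: 0.9464, B: 0.0536), P2 plays (X: 0.0536, Y: 0.9464)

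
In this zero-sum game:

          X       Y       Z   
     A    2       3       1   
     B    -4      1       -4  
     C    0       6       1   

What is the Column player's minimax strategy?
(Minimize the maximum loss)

Column should play Z, value = 1

Work:
Column player minimizes Row's maximum payoff:
Column X: max payoff to Row = 2
Column Y: max payoff to Row = 6
Column Z: max payoff to Row = 1
Minimum is 1, achieved by column Z.
Minimax strategy: Z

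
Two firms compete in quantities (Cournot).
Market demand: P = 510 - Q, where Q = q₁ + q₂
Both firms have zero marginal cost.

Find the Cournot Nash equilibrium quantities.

q₁* = q₂* = 170.0; P* = 170.0

Work:
Profit: π_i = P·q_i = (a - q_i - q_j)·q_i
FOC: ∂π_i/∂q_i = a - 2q_i - q_j = 0
Reaction function: q_i = (510 - q_j)/2
Symmetry: q* = 510/3 = 170.0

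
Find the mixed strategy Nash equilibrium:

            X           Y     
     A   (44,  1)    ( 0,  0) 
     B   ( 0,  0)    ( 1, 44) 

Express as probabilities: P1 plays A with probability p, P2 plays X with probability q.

p = 0.9778, q = 0.0222

Work:
Find probabilities that make opponent indifferent:
P2 chooses q to make P1 indifferent between A and B
P1 chooses p to make P2 indifferent between X and Y
Mixed NE: P1 plays (A: 0.9778, B: 0.0222), P2 plays (X: 0.0222, Y: 0.9778)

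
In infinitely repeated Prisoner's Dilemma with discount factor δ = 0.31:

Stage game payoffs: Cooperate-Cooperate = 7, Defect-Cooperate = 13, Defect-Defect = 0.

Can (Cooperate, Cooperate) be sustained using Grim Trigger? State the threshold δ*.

δ* = 0.4615; since δ = 0.31 < 0.4615, cooperation cannot be sustained

Work:
For Grim Trigger:
Cooperate forever: 7/(1-δ)
Defect then punished: 13 + 0·δ/(1-δ)
Need: 7/(1-δ) ≥ 13 + 0·δ/(1-δ)
Solving: δ ≥ (T-R)/(T-P) = (13-7)/(13-0) = 0.4615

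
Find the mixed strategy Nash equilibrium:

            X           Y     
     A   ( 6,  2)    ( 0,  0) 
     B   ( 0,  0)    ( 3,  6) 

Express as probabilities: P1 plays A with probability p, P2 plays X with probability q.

p = 0.75, q = 0.3333

Work:
Find probabilities that make opponent indifferent:
P2 chooses q to make P1 indifferent between A and B
P1 chooses p to make P2 indifferent between X and Y
Mixed NE: P1 plays (A: 0.75, B: 0.25), P2 plays (X: 0.3333, Y: 0.6667)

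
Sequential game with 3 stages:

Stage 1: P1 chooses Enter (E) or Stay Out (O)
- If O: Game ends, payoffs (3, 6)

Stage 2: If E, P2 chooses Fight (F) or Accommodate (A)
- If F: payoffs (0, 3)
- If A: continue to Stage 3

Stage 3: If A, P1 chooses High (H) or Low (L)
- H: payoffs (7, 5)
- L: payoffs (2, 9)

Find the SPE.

SPE: (E, A, H); Outcome (7, 5)

Work:
Stage 3: P1 chooses H (7 vs 2)
Stage 2: P2: F->3, A->5 (anticipating H). Choose A
Stage 1: P1: O->3, E->7 (anticipating A, H). Choose E
SPE path: E -> A -> H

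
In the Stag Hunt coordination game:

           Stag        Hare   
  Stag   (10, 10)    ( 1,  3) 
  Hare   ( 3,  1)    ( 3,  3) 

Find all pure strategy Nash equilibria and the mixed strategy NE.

Pure NE: (Stag, Stag) and (Hare, Hare); Mixed NE: p = 0.2222, q = 0.2222

Work:
Check pure NE:
(Stag, Stag): (10, 10) - no unilateral deviation beneficial
(Hare, Hare): (3, 3) - no unilateral deviation beneficial
Mixed NE: P1 plays Stag with p = 0.2222, P2 plays Stag with q = 0.2222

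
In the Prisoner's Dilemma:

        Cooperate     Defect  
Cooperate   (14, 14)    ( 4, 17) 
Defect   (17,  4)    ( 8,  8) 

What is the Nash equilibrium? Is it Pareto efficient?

(Defect, Defect) is NE; not Pareto efficient

Work:
Defect dominates Cooperate for both players:
If P2 cooperates: Defect (17) > Cooperate (14)
If P2 defects: Defect (8) > Cooperate (4)
NE: (Defect, Defect) with payoff (8, 8)
But (Cooperate, Cooperate) = (14, 14) Pareto dominates (8, 8)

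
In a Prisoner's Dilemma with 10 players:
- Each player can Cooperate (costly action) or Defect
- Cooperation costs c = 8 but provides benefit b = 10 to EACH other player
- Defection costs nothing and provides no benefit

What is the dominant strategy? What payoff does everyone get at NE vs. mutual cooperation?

Dominant: Defect; NE payoff = 0; Coop payoff = 82

Work:
Defect dominates (saves cost c = 8, benefit to others is external)
NE: All defect → everyone gets 0
If all cooperate: each receives (9)×10 - 8 = 82
Social dilemma: 82 > 0 but NE gives 0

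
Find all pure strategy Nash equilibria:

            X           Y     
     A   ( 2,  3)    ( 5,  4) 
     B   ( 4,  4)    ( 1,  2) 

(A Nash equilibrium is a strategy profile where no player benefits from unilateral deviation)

Nash equilibrium: (A, Y), (B, X)

Work:
Best responses:
  P1 vs X: payoffs [2, 4] → best response B (payoff 4)
  P1 vs Y: payoffs [5, 1] → best response A (payoff 5)
  P2 vs A: payoffs [3, 4] → best response Y (payoff 4)
  P2 vs B: payoffs [4, 2] → best response X (payoff 4)
Mutual best responses: (A,Y), (B,X) → Nash equilibria.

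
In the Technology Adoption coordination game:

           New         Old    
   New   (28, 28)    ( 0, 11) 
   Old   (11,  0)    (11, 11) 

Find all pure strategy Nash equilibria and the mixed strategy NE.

Pure NE: (New, New) and (Old, Old); Mixed NE: p = 0.3929, q = 0.3929

Work:
Check pure NE:
(New, New): (28, 28) - no unilateral deviation beneficial
(Old, Old): (11, 11) - no unilateral deviation beneficial
Mixed NE: P1 plays New with p = 0.3929, P2 plays New with q = 0.3929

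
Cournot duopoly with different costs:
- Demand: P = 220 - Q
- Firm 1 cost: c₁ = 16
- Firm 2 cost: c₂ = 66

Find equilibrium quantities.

q₁* = 84.67, q₂* = 34.67

Work:
Reaction: q₁ = (220 - 16 - q₂)/2
Reaction: q₂ = (220 - 66 - q₁)/2
Solve simultaneously:
q₁* = (220 - 2×16 + 66)/3 = 84.67
q₂* = (220 - 2×66 + 16)/3 = 34.67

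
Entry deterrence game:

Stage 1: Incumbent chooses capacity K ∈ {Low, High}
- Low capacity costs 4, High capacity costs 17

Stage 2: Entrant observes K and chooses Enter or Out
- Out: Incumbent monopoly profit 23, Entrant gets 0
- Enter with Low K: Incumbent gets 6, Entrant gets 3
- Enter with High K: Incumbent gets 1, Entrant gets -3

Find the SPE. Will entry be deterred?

SPE: (High, Enter|Low, Out|High); Entry deterred. Incumbent net profit = 6

Work:
After Low K: Entrant enters (3 > 0)
After High K: Entrant stays out (-3 < 0)
Incumbent: Low → 6−4=2, High → 23−17=6
Incumbent chooses High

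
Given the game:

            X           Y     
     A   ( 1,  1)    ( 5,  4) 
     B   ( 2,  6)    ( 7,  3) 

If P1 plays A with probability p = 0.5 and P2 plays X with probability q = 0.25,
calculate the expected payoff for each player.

E[P1] = 4.875, E[P2] = 3.5

Work:
E[P1] = p·q·π₁(A,X) + p·(1-q)·π₁(A,Y) + (1-p)·q·π₁(B,X) + (1-p)·(1-q)·π₁(B,Y)
= 0.5·0.25·1 + 0.5·0.75·5 + 0.5·0.25·2 + 0.5·0.75·7
= 4.875

E[P2] = 3.5 (similar calculation)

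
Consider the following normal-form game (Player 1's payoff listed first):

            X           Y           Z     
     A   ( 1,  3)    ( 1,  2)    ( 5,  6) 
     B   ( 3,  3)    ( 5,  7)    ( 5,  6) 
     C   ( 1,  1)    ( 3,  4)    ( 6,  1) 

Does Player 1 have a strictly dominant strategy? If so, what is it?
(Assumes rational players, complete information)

No strictly dominant strategy exists for Player 1

Work:
A strategy strictly dominates another if it gives a strictly higher payoff against every opponent action. Compare each pair of P1's strategies column-by-column:
  A vs B: [1 vs 3, 1 vs 5, 5 vs 5] → A does not strictly dominate B (column X: 1 ≤ 3)
  A vs C: [1 vs 1, 1 vs 3, 5 vs 6] → A does not strictly dominate C (column X: 1 ≤ 1)
  B vs A: [3 vs 1, 5 vs 1, 5 vs 5] → B does not strictly dominate A (column Z: 5 ≤ 5)
  B vs C: [3 vs 1, 5 vs 3, 5 vs 6] → B does not strictly dominate C (column Z: 5 ≤ 6)
  C vs A: [1 vs 1, 3 vs 1, 6 vs 5] → C does not strictly dominate A (column X: 1 ≤ 1)
  C vs B: [1 vs 3, 3 vs 5, 6 vs 5] → C does not strictly dominate B (column X: 1 ≤ 3)
No single strategy strictly dominates all others → no strictly dominant strategy.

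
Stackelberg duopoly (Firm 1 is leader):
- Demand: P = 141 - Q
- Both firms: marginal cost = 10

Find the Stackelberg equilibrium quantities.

q₁* (leader) = 65.5, q₂* (follower) = 32.75

Work:
Follower's reaction: q₂ = (a - c - q₁)/2
Leader substitutes: π₁ = q₁·(a - q₁ - (a-c-q₁)/2 - c)
FOC: q₁* = (141 - 10)/2 = 65.50
Then: q₂* = (141 - 10 - 65.5)/2 = 32.75
Leader has first-mover advantage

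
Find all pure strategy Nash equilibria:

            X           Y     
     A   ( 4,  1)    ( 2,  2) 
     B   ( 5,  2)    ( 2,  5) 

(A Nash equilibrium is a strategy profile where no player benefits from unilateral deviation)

Nash equilibrium: (A, Y), (B, Y)

Work:
Best responses:
  P1 vs X: payoffs [4, 5] → best response B (payoff 5)
  P1 vs Y: payoffs [2, 2] → best response A/B (payoff 2)
  P2 vs A: payoffs [1, 2] → best response Y (payoff 2)
  P2 vs B: payoffs [2, 5] → best response Y (payoff 5)
Mutual best responses: (A,Y), (B,Y) → Nash equilibria.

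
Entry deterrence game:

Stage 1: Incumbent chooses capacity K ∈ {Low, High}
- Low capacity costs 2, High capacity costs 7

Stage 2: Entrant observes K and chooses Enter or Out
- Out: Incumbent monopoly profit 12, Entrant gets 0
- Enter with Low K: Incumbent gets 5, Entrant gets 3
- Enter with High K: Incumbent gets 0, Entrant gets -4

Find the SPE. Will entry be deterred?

SPE: (High, Enter|Low, Out|High); Entry deterred. Incumbent net profit = 5

Work:
After Low K: Entrant enters (3 > 0)
After High K: Entrant stays out (-4 < 0)
Incumbent: Low → 5−2=3, High → 12−7=5
Incumbent chooses High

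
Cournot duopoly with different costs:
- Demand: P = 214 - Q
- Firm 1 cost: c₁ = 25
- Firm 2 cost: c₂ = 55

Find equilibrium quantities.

q₁* = 73.0, q₂* = 43.0

Work:
Reaction: q₁ = (214 - 25 - q₂)/2
Reaction: q₂ = (214 - 55 - q₁)/2
Solve simultaneously:
q₁* = (214 - 2×25 + 55)/3 = 73.0
q₂* = (214 - 2×55 + 25)/3 = 43.0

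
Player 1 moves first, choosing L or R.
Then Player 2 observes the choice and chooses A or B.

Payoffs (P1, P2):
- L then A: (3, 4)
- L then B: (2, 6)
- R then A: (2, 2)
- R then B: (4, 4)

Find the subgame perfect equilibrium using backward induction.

P1 plays R, P2 plays B after L and B after R; Payoff (4, 4)

Work:
Backward induction:
After L: P2 chooses B → P1 gets 2
After R: P2 chooses B → P1 gets 4
P1 chooses R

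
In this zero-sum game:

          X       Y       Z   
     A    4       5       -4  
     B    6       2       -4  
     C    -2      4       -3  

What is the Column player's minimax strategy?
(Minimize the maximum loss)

Column should play Z, value = -3

Work:
Column player minimizes Row's maximum payoff:
Column X: max payoff to Row = 6
Column Y: max payoff to Row = 5
Column Z: max payoff to Row = -3
Minimum is -3, achieved by column Z.
Minimax strategy: Z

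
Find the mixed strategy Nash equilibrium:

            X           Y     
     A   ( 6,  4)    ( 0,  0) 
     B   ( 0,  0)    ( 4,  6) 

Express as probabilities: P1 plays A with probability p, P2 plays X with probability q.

p = 0.6, q = 0.4

Work:
Find probabilities that make opponent indifferent:
P2 chooses q to make P1 indifferent between A and B
P1 chooses p to make P2 indifferent between X and Y
Mixed NE: P1 plays (A: 0.6, B: 0.4), P2 plays (X: 0.4, Y: 0.6)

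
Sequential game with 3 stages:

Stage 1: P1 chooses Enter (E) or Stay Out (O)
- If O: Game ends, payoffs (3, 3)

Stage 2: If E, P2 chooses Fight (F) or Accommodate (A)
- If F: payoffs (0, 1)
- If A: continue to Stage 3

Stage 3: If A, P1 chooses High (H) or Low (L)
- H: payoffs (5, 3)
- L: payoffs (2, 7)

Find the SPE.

SPE: (E, A, H); Outcome (5, 3)

Work:
Stage 3: P1 chooses H (5 vs 2)
Stage 2: P2: F->1, A->3 (anticipating H). Choose A
Stage 1: P1: O->3, E->5 (anticipating A, H). Choose E
SPE path: E -> A -> H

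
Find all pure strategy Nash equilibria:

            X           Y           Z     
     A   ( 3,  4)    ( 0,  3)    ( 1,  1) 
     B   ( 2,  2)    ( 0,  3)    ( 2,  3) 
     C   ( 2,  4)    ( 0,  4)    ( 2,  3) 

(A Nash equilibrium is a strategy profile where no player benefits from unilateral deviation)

Nash equilibrium: (A, X), (B, Y), (B, Z), (C, Y)

Work:
Best responses:
  P1 vs X: payoffs [3, 2, 2] → best response A (payoff 3)
  P1 vs Y: payoffs [0, 0, 0] → best response A/B/C (payoff 0)
  P1 vs Z: payoffs [1, 2, 2] → best response B/C (payoff 2)
  P2 vs A: payoffs [4, 3, 1] → best response X (payoff 4)
  P2 vs B: payoffs [2, 3, 3] → best response Y/Z (payoff 3)
  P2 vs C: payoffs [4, 4, 3] → best response X/Y (payoff 4)
Mutual best responses: (A,X), (B,Y), (B,Z), (C,Y) → Nash equilibria.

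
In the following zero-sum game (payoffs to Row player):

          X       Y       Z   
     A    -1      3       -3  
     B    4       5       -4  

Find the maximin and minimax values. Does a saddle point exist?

Maximin = -3, Minimax = -3, Saddle: True

Work:
Row minimums: [-3, -4] → maximin = -3
Column maximums: [4, 5, -3] → minimax = -3
Saddle point exists! Game value = -3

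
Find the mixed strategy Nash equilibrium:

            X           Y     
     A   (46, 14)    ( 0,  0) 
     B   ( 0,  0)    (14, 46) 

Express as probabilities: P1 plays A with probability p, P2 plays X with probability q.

p = 0.7667, q = 0.2333

Work:
Find probabilities that make opponent indifferent:
P2 chooses q to make P1 indifferent between A and B
P1 chooses p to make P2 indifferent between X and Y
Mixed NE: P1 plays (A: 0.7667, B: 0.2333), P2 plays (X: 0.2333, Y: 0.7667)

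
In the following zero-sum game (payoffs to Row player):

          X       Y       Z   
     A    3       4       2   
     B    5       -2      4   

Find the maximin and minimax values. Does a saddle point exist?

Maximin = 2, Minimax = 4, Saddle: False

Work:
Row minimums: [2, -2] → maximin = 2
Column maximums: [5, 4, 4] → minimax = 4
No saddle point (maximin ≠ minimax). Mixed strategy needed.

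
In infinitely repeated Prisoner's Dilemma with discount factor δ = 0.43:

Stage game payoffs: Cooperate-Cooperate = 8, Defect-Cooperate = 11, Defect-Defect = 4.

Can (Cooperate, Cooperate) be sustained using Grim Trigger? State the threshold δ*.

δ* = 0.4286; since δ = 0.43 ≥ 0.4286, cooperation can be sustained

Work:
For Grim Trigger:
Cooperate forever: 8/(1-δ)
Defect then punished: 11 + 4·δ/(1-δ)
Need: 8/(1-δ) ≥ 11 + 4·δ/(1-δ)
Solving: δ ≥ (T-R)/(T-P) = (11-8)/(11-4) = 0.4286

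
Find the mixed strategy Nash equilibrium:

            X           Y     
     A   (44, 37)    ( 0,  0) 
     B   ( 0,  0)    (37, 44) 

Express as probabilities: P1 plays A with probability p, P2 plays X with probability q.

p = 0.5432, q = 0.4568

Work:
Find probabilities that make opponent indifferent:
P2 chooses q to make P1 indifferent between A and B
P1 chooses p to make P2 indifferent between X and Y
Mixed NE: P1 plays (A: 0.5432, B: 0.4568), P2 plays (X: 0.4568, Y: 0.5432)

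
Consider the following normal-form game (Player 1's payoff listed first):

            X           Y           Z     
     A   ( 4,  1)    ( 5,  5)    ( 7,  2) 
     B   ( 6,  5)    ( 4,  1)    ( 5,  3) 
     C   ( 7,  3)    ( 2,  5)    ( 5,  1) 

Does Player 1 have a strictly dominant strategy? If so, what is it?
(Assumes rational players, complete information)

No strictly dominant strategy exists for Player 1

Work:
A strategy strictly dominates another if it gives a strictly higher payoff against every opponent action. Compare each pair of P1's strategies column-by-column:
  A vs B: [4 vs 6, 5 vs 4, 7 vs 5] → A does not strictly dominate B (column X: 4 ≤ 6)
  A vs C: [4 vs 7, 5 vs 2, 7 vs 5] → A does not strictly dominate C (column X: 4 ≤ 7)
  B vs A: [6 vs 4, 4 vs 5, 5 vs 7] → B does not strictly dominate A (column Y: 4 ≤ 5)
  B vs C: [6 vs 7, 4 vs 2, 5 vs 5] → B does not strictly dominate C (column X: 6 ≤ 7)
  C vs A: [7 vs 4, 2 vs 5, 5 vs 7] → C does not strictly dominate A (column Y: 2 ≤ 5)
  C vs B: [7 vs 6, 2 vs 4, 5 vs 5] → C does not strictly dominate B (column Y: 2 ≤ 4)
No single strategy strictly dominates all others → no strictly dominant strategy.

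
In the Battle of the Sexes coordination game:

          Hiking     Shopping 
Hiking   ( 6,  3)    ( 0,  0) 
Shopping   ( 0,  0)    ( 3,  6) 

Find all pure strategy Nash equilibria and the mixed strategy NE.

Pure NE: (Hiking, Hiking) and (Shopping, Shopping); Mixed NE: p = 0.6667, q = 0.3333

Work:
Check pure NE:
(Hiking, Hiking): (6, 3) - no unilateral deviation beneficial
(Shopping, Shopping): (3, 6) - no unilateral deviation beneficial
Mixed NE: P1 plays Hiking with p = 0.6667, P2 plays Hiking with q = 0.3333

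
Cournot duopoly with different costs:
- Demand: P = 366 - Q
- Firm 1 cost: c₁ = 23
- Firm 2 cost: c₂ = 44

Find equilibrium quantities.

q₁* = 121.33, q₂* = 100.33

Work:
Reaction: q₁ = (366 - 23 - q₂)/2
Reaction: q₂ = (366 - 44 - q₁)/2
Solve simultaneously:
q₁* = (366 - 2×23 + 44)/3 = 121.33
q₂* = (366 - 2×44 + 23)/3 = 100.33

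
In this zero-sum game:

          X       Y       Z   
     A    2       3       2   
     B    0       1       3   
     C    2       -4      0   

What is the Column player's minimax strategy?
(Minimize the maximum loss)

Column should play X, value = 2

Work:
Column player minimizes Row's maximum payoff:
Column X: max payoff to Row = 2
Column Y: max payoff to Row = 3
Column Z: max payoff to Row = 3
Minimum is 2, achieved by column X.
Minimax strategy: X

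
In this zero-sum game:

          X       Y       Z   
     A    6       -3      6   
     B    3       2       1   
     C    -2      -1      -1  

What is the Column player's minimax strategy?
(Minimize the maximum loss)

Column should play Y, value = 2

Work:
Column player minimizes Row's maximum payoff:
Column X: max payoff to Row = 6
Column Y: max payoff to Row = 2
Column Z: max payoff to Row = 6
Minimum is 2, achieved by column Y.
Minimax strategy: Y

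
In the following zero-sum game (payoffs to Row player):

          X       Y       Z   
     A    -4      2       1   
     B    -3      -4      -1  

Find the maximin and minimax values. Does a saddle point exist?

Maximin = -4, Minimax = -3, Saddle: False

Work:
Row minimums: [-4, -4] → maximin = -4
Column maximums: [-3, 2, 1] → minimax = -3
No saddle point (maximin ≠ minimax). Mixed strategy needed.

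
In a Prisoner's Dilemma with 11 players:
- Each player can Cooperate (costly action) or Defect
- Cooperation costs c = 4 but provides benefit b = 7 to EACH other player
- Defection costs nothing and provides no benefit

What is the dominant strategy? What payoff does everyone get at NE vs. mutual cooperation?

Dominant: Defect; NE payoff = 0; Coop payoff = 66

Work:
Defect dominates (saves cost c = 4, benefit to others is external)
NE: All defect → everyone gets 0
If all cooperate: each receives (10)×7 - 4 = 66
Social dilemma: 66 > 0 but NE gives 0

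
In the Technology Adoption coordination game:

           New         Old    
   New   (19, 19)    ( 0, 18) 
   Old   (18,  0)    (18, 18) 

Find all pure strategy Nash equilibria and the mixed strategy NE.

Pure NE: (New, New) and (Old, Old); Mixed NE: p = 0.9474, q = 0.9474

Work:
Check pure NE:
(New, New): (19, 19) - no unilateral deviation beneficial
(Old, Old): (18, 18) - no unilateral deviation beneficial
Mixed NE: P1 plays New with p = 0.9474, P2 plays New with q = 0.9474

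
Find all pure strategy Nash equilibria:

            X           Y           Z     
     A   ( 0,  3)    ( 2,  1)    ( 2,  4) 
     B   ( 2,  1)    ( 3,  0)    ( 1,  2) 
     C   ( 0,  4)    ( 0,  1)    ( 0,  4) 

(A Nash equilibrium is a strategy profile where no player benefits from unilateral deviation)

Nash equilibrium: (A, Z)

Work:
Best responses:
  P1 vs X: payoffs [0, 2, 0] → best response B (payoff 2)
  P1 vs Y: payoffs [2, 3, 0] → best response B (payoff 3)
  P1 vs Z: payoffs [2, 1, 0] → best response A (payoff 2)
  P2 vs A: payoffs [3, 1, 4] → best response Z (payoff 4)
  P2 vs B: payoffs [1, 0, 2] → best response Z (payoff 2)
  P2 vs C: payoffs [4, 1, 4] → best response X/Z (payoff 4)
Mutual best responses: (A,Z) → Nash equilibria.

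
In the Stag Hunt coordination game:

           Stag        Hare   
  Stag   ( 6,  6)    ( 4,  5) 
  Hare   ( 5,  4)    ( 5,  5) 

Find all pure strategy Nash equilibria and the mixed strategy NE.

Pure NE: (Stag, Stag) and (Hare, Hare); Mixed NE: p = 0.5, q = 0.5

Work:
Check pure NE:
(Stag, Stag): (6, 6) - no unilateral deviation beneficial
(Hare, Hare): (5, 5) - no unilateral deviation beneficial
Mixed NE: P1 plays Stag with p = 0.5, P2 plays Stag with q = 0.5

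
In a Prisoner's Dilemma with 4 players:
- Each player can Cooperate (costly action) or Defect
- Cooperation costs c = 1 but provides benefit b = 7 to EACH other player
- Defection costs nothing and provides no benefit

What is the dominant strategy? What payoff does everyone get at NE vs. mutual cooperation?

Dominant: Defect; NE payoff = 0; Coop payoff = 20

Work:
Defect dominates (saves cost c = 1, benefit to others is external)
NE: All defect → everyone gets 0
If all cooperate: each receives (3)×7 - 1 = 20
Social dilemma: 20 > 0 but NE gives 0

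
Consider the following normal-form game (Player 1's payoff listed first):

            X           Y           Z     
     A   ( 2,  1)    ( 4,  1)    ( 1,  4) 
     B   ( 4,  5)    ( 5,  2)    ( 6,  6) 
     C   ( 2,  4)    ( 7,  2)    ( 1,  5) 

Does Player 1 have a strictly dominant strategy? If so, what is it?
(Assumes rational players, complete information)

No strictly dominant strategy exists for Player 1

Work:
A strategy strictly dominates another if it gives a strictly higher payoff against every opponent action. Compare each pair of P1's strategies column-by-column:
  A vs B: [2 vs 4, 4 vs 5, 1 vs 6] → A does not strictly dominate B (column X: 2 ≤ 4)
  A vs C: [2 vs 2, 4 vs 7, 1 vs 1] → A does not strictly dominate C (column X: 2 ≤ 2)
  B vs A: [4 vs 2, 5 vs 4, 6 vs 1] → B strictly dominates A
  B vs C: [4 vs 2, 5 vs 7, 6 vs 1] → B does not strictly dominate C (column Y: 5 ≤ 7)
  C vs A: [2 vs 2, 7 vs 4, 1 vs 1] → C does not strictly dominate A (column X: 2 ≤ 2)
  C vs B: [2 vs 4, 7 vs 5, 1 vs 6] → C does not strictly dominate B (column X: 2 ≤ 4)
No single strategy strictly dominates all others → no strictly dominant strategy.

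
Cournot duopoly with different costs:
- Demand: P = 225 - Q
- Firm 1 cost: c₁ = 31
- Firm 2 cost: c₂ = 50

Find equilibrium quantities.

q₁* = 71.0, q₂* = 52.0

Work:
Reaction: q₁ = (225 - 31 - q₂)/2
Reaction: q₂ = (225 - 50 - q₁)/2
Solve simultaneously:
q₁* = (225 - 2×31 + 50)/3 = 71.0
q₂* = (225 - 2×50 + 31)/3 = 52.0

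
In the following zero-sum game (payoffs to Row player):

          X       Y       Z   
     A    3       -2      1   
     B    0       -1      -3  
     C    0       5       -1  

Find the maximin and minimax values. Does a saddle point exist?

Maximin = -1, Minimax = 1, Saddle: False

Work:
Row minimums: [-2, -3, -1] → maximin = -1
Column maximums: [3, 5, 1] → minimax = 1
No saddle point (maximin ≠ minimax). Mixed strategy needed.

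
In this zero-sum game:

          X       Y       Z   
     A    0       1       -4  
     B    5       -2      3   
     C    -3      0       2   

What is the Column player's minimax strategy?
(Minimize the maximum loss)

Column should play Y, value = 1

Work:
Column player minimizes Row's maximum payoff:
Column X: max payoff to Row = 5
Column Y: max payoff to Row = 1
Column Z: max payoff to Row = 3
Minimum is 1, achieved by column Y.
Minimax strategy: Y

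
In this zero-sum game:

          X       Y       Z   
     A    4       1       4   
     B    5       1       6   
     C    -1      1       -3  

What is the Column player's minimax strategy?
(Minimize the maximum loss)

Column should play Y, value = 1

Work:
Column player minimizes Row's maximum payoff:
Column X: max payoff to Row = 5
Column Y: max payoff to Row = 1
Column Z: max payoff to Row = 6
Minimum is 1, achieved by column Y.
Minimax strategy: Y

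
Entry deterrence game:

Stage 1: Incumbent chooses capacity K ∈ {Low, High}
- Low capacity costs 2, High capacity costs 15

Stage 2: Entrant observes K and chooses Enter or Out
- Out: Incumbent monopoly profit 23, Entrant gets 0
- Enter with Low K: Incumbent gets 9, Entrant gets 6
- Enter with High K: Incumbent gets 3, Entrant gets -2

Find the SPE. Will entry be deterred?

SPE: (High, Enter|Low, Out|High); Entry deterred. Incumbent net profit = 8

Work:
After Low K: Entrant enters (6 > 0)
After High K: Entrant stays out (-2 < 0)
Incumbent: Low → 9−2=7, High → 23−15=8
Incumbent chooses High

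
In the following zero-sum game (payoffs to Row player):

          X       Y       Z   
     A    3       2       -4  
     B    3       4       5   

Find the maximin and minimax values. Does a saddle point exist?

Maximin = 3, Minimax = 3, Saddle: True

Work:
Row minimums: [-4, 3] → maximin = 3
Column maximums: [3, 4, 5] → minimax = 3
Saddle point exists! Game value = 3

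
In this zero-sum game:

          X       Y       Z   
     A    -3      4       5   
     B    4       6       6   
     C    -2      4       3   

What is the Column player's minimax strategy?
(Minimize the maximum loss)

Column should play X, value = 4

Work:
Column player minimizes Row's maximum payoff:
Column X: max payoff to Row = 4
Column Y: max payoff to Row = 6
Column Z: max payoff to Row = 6
Minimum is 4, achieved by column X.
Minimax strategy: X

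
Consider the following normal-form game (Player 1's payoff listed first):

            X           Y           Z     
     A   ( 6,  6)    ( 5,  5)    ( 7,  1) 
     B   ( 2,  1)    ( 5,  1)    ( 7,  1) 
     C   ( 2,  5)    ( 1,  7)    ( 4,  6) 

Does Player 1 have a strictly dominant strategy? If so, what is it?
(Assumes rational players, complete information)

No strictly dominant strategy exists for Player 1

Work:
A strategy strictly dominates another if it gives a strictly higher payoff against every opponent action. Compare each pair of P1's strategies column-by-column:
  A vs B: [6 vs 2, 5 vs 5, 7 vs 7] → A does not strictly dominate B (column Y: 5 ≤ 5)
  A vs C: [6 vs 2, 5 vs 1, 7 vs 4] → A strictly dominates C
  B vs A: [2 vs 6, 5 vs 5, 7 vs 7] → B does not strictly dominate A (column X: 2 ≤ 6)
  B vs C: [2 vs 2, 5 vs 1, 7 vs 4] → B does not strictly dominate C (column X: 2 ≤ 2)
  C vs A: [2 vs 6, 1 vs 5, 4 vs 7] → C does not strictly dominate A (column X: 2 ≤ 6)
  C vs B: [2 vs 2, 1 vs 5, 4 vs 7] → C does not strictly dominate B (column X: 2 ≤ 2)
No single strategy strictly dominates all others → no strictly dominant strategy.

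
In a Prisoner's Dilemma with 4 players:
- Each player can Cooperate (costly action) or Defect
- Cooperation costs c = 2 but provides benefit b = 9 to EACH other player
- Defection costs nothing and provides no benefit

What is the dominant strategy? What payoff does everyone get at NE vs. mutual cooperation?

Dominant: Defect; NE payoff = 0; Coop payoff = 25

Work:
Defect dominates (saves cost c = 2, benefit to others is external)
NE: All defect → everyone gets 0
If all cooperate: each receives (3)×9 - 2 = 25
Social dilemma: 25 > 0 but NE gives 0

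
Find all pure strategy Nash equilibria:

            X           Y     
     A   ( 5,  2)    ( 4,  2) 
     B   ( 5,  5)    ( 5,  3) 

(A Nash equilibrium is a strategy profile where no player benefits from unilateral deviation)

Nash equilibrium: (A, X), (B, X)

Work:
Best responses:
  P1 vs X: payoffs [5, 5] → best response A/B (payoff 5)
  P1 vs Y: payoffs [4, 5] → best response B (payoff 5)
  P2 vs A: payoffs [2, 2] → best response X/Y (payoff 2)
  P2 vs B: payoffs [5, 3] → best response X (payoff 5)
Mutual best responses: (A,X), (B,X) → Nash equilibria.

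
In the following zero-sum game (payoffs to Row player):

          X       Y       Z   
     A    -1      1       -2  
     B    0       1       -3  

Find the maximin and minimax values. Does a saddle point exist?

Maximin = -2, Minimax = -2, Saddle: True

Work:
Row minimums: [-2, -3] → maximin = -2
Column maximums: [0, 1, -2] → minimax = -2
Saddle point exists! Game value = -2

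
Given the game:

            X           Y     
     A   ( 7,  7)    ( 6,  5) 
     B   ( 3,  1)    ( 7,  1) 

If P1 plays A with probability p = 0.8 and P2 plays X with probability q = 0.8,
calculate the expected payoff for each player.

E[P1] = 6.2, E[P2] = 5.48

Work:
E[P1] = p·q·π₁(A,X) + p·(1-q)·π₁(A,Y) + (1-p)·q·π₁(B,X) + (1-p)·(1-q)·π₁(B,Y)
= 0.8·0.8·7 + 0.8·0.2·6 + 0.2·0.8·3 + 0.2·0.2·7
= 6.2

E[P2] = 5.48 (similar calculation)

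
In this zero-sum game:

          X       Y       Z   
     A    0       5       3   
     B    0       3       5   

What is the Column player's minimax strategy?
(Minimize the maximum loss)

Column should play X, value = 0

Work:
Column player minimizes Row's maximum payoff:
Column X: max payoff to Row = 0
Column Y: max payoff to Row = 5
Column Z: max payoff to Row = 5
Minimum is 0, achieved by column X.
Minimax strategy: X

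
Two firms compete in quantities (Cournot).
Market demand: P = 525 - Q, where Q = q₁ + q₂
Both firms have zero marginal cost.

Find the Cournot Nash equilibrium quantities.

q₁* = q₂* = 175.0; P* = 175.0

Work:
Profit: π_i = P·q_i = (a - q_i - q_j)·q_i
FOC: ∂π_i/∂q_i = a - 2q_i - q_j = 0
Reaction function: q_i = (525 - q_j)/2
Symmetry: q* = 525/3 = 175.0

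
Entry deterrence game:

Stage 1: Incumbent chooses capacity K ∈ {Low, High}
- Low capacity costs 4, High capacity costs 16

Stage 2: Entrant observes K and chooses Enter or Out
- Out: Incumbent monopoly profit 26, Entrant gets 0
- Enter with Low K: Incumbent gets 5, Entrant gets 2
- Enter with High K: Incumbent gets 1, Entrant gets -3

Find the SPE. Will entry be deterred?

SPE: (High, Enter|Low, Out|High); Entry deterred. Incumbent net profit = 10

Work:
After Low K: Entrant enters (2 > 0)
After High K: Entrant stays out (-3 < 0)
Incumbent: Low → 5−4=1, High → 26−16=10
Incumbent chooses High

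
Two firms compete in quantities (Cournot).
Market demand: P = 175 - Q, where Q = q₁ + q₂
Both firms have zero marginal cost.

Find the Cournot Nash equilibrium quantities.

q₁* = q₂* = 58.33; P* = 58.33

Work:
Profit: π_i = P·q_i = (a - q_i - q_j)·q_i
FOC: ∂π_i/∂q_i = a - 2q_i - q_j = 0
Reaction function: q_i = (175 - q_j)/2
Symmetry: q* = 175/3 = 58.33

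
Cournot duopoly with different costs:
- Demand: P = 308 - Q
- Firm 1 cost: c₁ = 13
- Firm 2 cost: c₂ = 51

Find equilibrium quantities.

q₁* = 111.0, q₂* = 73.0

Work:
Reaction: q₁ = (308 - 13 - q₂)/2
Reaction: q₂ = (308 - 51 - q₁)/2
Solve simultaneously:
q₁* = (308 - 2×13 + 51)/3 = 111.0
q₂* = (308 - 2×51 + 13)/3 = 73.0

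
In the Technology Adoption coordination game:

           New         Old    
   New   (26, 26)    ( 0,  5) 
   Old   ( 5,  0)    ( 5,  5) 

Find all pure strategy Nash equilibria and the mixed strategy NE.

Pure NE: (New, New) and (Old, Old); Mixed NE: p = 0.1923, q = 0.1923

Work:
Check pure NE:
(New, New): (26, 26) - no unilateral deviation beneficial
(Old, Old): (5, 5) - no unilateral deviation beneficial
Mixed NE: P1 plays New with p = 0.1923, P2 plays New with q = 0.1923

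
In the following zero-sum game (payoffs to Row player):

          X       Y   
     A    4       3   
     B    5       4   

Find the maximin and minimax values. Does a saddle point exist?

Maximin = 4, Minimax = 4, Saddle: True

Work:
Row minimums: [3, 4] → maximin = 4
Column maximums: [5, 4] → minimax = 4
Saddle point exists! Game value = 4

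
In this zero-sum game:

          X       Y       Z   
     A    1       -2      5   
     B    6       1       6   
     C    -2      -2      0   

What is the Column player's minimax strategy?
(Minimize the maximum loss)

Column should play Y, value = 1

Work:
Column player minimizes Row's maximum payoff:
Column X: max payoff to Row = 6
Column Y: max payoff to Row = 1
Column Z: max payoff to Row = 6
Minimum is 1, achieved by column Y.
Minimax strategy: Y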